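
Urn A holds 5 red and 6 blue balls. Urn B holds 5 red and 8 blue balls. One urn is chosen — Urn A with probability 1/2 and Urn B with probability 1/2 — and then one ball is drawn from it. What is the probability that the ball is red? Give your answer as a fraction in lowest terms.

From Urn A: P(red) = 5/11.
From Urn B: P(red) = 5/13.
Total probability = (1/2)(5/11) + (1/2)(5/13) = 60/143.

60/143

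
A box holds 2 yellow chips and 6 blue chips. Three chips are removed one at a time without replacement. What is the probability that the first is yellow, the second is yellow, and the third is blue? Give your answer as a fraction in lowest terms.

Multiply the probability of each draw given the previous ones:
P = 2/8 × 1/7 × 6/6 = 12/336 = 1/28.

1/28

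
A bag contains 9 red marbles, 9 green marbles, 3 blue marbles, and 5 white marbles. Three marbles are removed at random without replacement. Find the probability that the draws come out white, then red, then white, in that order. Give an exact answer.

Chain rule:
P = 5/26 × 9/25 × 4/24 = 180/15600 = 3/260.

3/260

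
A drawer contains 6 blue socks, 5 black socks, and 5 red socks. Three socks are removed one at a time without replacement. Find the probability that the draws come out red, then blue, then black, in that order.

5/112

Each draw changes the counts, so multiply the conditional probabilities along the sequence:
P = 5/16 × 6/15 × 5/14 = 150/3360 = 5/112.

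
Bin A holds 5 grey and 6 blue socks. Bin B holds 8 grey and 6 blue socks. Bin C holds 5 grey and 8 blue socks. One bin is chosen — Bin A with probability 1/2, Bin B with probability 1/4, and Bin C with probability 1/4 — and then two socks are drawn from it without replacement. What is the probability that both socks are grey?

From Bin A: P(both grey) = (5/11)(4/10) = 2/11.
From Bin B: P(both grey) = (8/14)(7/13) = 4/13.
From Bin C: P(both grey) = (5/13)(4/12) = 5/39.
Total probability = (1/2)(2/11) + (1/4)(4/13) + (1/4)(5/39) = 343/1716.

343/1716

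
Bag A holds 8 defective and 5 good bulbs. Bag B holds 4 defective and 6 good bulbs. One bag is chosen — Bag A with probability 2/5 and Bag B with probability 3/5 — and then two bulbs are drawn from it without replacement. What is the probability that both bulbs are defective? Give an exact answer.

218/975

From Bag A: P(both defective) = (8/13)(7/12) = 14/39.
From Bag B: P(both defective) = (4/10)(3/9) = 2/15.
Total probability = (2/5)(14/39) + (3/5)(2/15) = 218/975.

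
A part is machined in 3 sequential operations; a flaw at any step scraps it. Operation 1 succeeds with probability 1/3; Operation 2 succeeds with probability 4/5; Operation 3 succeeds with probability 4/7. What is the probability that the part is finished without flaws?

16/105

The events are sequential, so multiply the conditional probabilities:
P = 1/3 × 4/5 × 4/7 = 16/105.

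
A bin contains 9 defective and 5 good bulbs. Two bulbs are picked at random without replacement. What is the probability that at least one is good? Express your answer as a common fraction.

55/91

P(no good) = 9/14 × 8/13 = 72/182 = 36/91.
P(at least one) = 1 − 36/91 = 55/91.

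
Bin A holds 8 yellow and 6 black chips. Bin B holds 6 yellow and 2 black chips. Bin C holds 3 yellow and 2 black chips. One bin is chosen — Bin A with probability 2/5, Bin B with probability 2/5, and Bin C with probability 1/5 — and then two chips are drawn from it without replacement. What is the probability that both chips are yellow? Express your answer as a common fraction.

904/2275

From Bin A: P(both yellow) = (8/14)(7/13) = 4/13.
From Bin B: P(both yellow) = (6/8)(5/7) = 15/28.
From Bin C: P(both yellow) = (3/5)(2/4) = 3/10.
Total probability = (2/5)(4/13) + (2/5)(15/28) + (1/5)(3/10) = 904/2275.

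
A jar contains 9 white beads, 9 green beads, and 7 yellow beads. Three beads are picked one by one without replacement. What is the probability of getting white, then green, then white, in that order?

27/575

Each draw changes the counts, so multiply the conditional probabilities along the sequence:
P = 9/25 × 9/24 × 8/23 = 648/13800 = 27/575.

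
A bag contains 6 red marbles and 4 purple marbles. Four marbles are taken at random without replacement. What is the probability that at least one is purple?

P(no purple) = 6/10 × 5/9 × 4/8 × 3/7 = 360/5040 = 1/14.
P(at least one) = 1 − 1/14 = 13/14.

13/14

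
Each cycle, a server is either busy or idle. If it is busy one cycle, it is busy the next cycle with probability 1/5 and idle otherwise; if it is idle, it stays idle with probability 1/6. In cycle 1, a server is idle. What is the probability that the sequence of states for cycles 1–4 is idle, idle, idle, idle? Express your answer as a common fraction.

1/216

Cycle 1 is given. For each transition, use the conditional probability from the current state:
P(idle | idle) = 1/6; P(idle | idle) = 1/6; P(idle | idle) = 1/6.
P = 1/6 × 1/6 × 1/6 = 1/216.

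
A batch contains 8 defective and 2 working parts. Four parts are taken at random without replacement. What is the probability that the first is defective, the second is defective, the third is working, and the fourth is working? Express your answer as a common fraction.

1/45

Multiply the probability of each draw given the previous ones:
P = 8/10 × 7/9 × 2/8 × 1/7 = 112/5040 = 1/45.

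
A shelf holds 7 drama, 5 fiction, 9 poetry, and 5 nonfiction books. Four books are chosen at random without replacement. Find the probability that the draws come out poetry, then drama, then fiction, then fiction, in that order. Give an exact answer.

Each draw changes the counts, so multiply the conditional probabilities along the sequence:
P = 9/26 × 7/25 × 5/24 × 4/23 = 1260/358800 = 21/5980.

21/5980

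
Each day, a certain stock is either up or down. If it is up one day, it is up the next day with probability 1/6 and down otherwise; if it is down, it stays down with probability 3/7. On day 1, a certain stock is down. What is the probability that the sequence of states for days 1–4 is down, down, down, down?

Day 1 is given. For each transition, use the conditional probability from the current state:
P(down | down) = 3/7; P(down | down) = 3/7; P(down | down) = 3/7.
P = 3/7 × 3/7 × 3/7 = 27/343.

27/343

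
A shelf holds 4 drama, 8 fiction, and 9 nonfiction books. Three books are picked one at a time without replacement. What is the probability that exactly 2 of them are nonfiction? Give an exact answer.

One ordering (nonfiction drawn first) has probability 9/21 × 8/20 × 12/19 = 864/7980 = 72/665.
There are C(3,2) = 3 such orderings, each equally likely, so P = 3 × 72/665 = 216/665.

216/665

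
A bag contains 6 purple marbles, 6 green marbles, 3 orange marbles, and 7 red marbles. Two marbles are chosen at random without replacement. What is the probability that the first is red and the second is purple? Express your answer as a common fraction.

1/11

Each draw changes the counts, so multiply the conditional probabilities along the sequence:
P = 7/22 × 6/21 = 42/462 = 1/11.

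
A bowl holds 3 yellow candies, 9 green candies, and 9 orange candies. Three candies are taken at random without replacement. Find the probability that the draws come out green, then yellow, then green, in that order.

18/665

Each draw changes the counts, so multiply the conditional probabilities along the sequence:
P = 9/21 × 3/20 × 8/19 = 216/7980 = 18/665.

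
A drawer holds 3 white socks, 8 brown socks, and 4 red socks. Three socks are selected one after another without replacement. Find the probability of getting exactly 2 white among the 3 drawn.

One ordering (white drawn first) has probability 3/15 × 2/14 × 12/13 = 72/2730 = 12/455.
There are C(3,2) = 3 such orderings, each equally likely, so P = 3 × 12/455 = 36/455.

36/455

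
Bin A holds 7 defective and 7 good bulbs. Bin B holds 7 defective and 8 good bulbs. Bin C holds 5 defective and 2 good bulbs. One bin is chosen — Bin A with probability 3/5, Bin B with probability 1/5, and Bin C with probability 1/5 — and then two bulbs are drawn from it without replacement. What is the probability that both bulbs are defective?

From Bin A: P(both defective) = (7/14)(6/13) = 3/13.
From Bin B: P(both defective) = (7/15)(6/14) = 1/5.
From Bin C: P(both defective) = (5/7)(4/6) = 10/21.
Total probability = (3/5)(3/13) + (1/5)(1/5) + (1/5)(10/21) = 1868/6825.

1868/6825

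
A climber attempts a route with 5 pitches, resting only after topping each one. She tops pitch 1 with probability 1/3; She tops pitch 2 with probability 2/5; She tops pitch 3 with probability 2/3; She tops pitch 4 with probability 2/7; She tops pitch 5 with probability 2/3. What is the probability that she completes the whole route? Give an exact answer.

16/945

The events are sequential, so multiply the conditional probabilities:
P = 1/3 × 2/5 × 2/3 × 2/7 × 2/3 = 16/945.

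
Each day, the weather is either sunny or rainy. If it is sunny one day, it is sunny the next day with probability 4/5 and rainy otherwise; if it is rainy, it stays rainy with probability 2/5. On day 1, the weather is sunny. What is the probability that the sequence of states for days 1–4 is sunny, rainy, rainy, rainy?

Day 1 is given. For each transition, use the conditional probability from the current state:
P(rainy | sunny) = 1/5; P(rainy | rainy) = 2/5; P(rainy | rainy) = 2/5.
P = 1/5 × 2/5 × 2/5 = 4/125.

4/125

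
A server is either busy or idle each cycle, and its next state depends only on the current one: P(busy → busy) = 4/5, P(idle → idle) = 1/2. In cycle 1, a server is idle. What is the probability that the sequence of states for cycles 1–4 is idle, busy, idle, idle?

Cycle 1 is given. For each transition, use the conditional probability from the current state:
P(busy | idle) = 1/2; P(idle | busy) = 1/5; P(idle | idle) = 1/2.
P = 1/2 × 1/5 × 1/2 = 1/20.

1/20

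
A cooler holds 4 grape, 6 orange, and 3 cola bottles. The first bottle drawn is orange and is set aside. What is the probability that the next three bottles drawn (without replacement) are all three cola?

With the first bottle removed, 3 cola remain out of 12.
P = 3/12 × 2/11 × 1/10 = 6/1320 = 1/220.

1/220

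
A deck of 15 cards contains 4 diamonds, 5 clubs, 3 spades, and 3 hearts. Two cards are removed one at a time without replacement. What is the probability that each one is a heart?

1/35

P = 3/15 × 2/14 = 6/210 = 1/35.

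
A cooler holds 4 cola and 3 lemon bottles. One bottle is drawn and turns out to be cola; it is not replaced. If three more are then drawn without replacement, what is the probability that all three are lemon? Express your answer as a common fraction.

1/20

With the first bottle removed, 3 lemon remain out of 6.
P = 3/6 × 2/5 × 1/4 = 6/120 = 1/20.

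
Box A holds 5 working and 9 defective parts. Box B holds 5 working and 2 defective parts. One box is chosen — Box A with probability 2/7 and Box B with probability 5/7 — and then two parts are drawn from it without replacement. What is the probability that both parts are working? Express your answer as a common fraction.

From Box A: P(both working) = (5/14)(4/13) = 10/91.
From Box B: P(both working) = (5/7)(4/6) = 10/21.
Total probability = (2/7)(10/91) + (5/7)(10/21) = 710/1911.

710/1911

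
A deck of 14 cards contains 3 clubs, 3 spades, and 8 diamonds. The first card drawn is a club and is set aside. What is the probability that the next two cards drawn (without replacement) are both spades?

After the first draw, 3 of the remaining 13 cards are spades.
P = 3/13 × 2/12 = 6/156 = 1/26.

1/26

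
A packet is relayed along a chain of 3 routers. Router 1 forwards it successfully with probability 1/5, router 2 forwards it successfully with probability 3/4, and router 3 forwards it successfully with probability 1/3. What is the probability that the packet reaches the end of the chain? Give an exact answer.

The events are sequential, so multiply the conditional probabilities:
P = 1/5 × 3/4 × 1/3 = 3/60 = 1/20.

1/20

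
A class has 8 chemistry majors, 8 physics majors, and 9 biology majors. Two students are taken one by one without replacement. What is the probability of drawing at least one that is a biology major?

P(no biology majors) = 16/25 × 15/24 = 240/600 = 2/5.
P(at least one) = 1 − 2/5 = 3/5.

3/5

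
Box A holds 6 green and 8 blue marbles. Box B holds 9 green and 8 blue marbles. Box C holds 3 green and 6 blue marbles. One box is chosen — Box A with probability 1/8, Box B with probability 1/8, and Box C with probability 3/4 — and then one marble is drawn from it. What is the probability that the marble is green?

From Box A: P(green) = 6/14.
From Box B: P(green) = 9/17.
From Box C: P(green) = 3/9.
Total probability = (1/8)(6/14) + (1/8)(9/17) + (3/4)(3/9) = 44/119.

44/119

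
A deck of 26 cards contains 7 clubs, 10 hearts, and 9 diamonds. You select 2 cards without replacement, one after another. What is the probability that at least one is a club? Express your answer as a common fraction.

P(no clubs) = 19/26 × 18/25 = 342/650 = 171/325.
P(at least one) = 1 − 171/325 = 154/325.

154/325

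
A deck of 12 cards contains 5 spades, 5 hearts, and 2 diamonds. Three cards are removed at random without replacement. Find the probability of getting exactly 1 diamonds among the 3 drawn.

9/22

One ordering (a diamond drawn first) has probability 2/12 × 10/11 × 9/10 = 180/1320 = 3/22.
There are C(3,1) = 3 such orderings, each equally likely, so P = 3 × 3/22 = 9/22.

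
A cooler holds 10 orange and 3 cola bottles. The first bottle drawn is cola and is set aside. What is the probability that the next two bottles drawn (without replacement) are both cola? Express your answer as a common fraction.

1/66

With the first bottle removed, 2 cola remain out of 12.
P = 2/12 × 1/11 = 2/132 = 1/66.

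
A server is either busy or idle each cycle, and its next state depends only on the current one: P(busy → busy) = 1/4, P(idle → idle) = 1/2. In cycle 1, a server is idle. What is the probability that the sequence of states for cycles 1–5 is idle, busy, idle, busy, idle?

Cycle 1 is given. For each transition, use the conditional probability from the current state:
P(busy | idle) = 1/2; P(idle | busy) = 3/4; P(busy | idle) = 1/2; P(idle | busy) = 3/4.
P = 1/2 × 3/4 × 1/2 × 3/4 = 9/64.

9/64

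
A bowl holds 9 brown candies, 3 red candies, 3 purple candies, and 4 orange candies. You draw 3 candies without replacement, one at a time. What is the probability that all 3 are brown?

P(all brown) = 9/19 × 8/18 × 7/17 = 504/5814 = 28/323.

28/323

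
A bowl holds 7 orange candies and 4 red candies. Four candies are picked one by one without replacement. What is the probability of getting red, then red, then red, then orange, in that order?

Chain rule:
P = 4/11 × 3/10 × 2/9 × 7/8 = 168/7920 = 7/330.

7/330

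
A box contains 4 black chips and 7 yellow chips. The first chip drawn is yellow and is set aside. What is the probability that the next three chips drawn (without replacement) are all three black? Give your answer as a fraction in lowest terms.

1/30

With the first chip removed, 4 black remain out of 10.
P = 4/10 × 3/9 × 2/8 = 24/720 = 1/30.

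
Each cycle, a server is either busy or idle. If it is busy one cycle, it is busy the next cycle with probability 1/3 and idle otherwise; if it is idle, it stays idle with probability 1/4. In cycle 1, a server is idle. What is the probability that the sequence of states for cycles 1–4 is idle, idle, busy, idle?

Cycle 1 is given. For each transition, use the conditional probability from the current state:
P(idle | idle) = 1/4; P(busy | idle) = 3/4; P(idle | busy) = 2/3.
P = 1/4 × 3/4 × 2/3 = 6/48 = 1/8.

1/8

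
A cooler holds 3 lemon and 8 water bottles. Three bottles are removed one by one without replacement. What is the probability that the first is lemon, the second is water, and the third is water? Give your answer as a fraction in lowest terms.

Chain rule:
P = 3/11 × 8/10 × 7/9 = 168/990 = 28/165.

28/165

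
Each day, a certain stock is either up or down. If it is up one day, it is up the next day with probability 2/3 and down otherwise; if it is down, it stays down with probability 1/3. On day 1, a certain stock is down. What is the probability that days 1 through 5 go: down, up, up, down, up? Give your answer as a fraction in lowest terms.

8/81

Day 1 is given. For each transition, use the conditional probability from the current state:
P(up | down) = 2/3; P(up | up) = 2/3; P(down | up) = 1/3; P(up | down) = 2/3.
P = 2/3 × 2/3 × 1/3 × 2/3 = 8/81.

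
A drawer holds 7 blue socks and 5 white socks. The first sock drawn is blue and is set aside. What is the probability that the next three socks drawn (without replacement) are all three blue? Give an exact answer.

After the first draw, 6 of the remaining 11 socks are blue.
P = 6/11 × 5/10 × 4/9 = 120/990 = 4/33.

4/33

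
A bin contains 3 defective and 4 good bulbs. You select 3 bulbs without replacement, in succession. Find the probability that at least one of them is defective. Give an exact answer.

31/35

P(no defective) = 4/7 × 3/6 × 2/5 = 24/210 = 4/35.
P(at least one) = 1 − 4/35 = 31/35.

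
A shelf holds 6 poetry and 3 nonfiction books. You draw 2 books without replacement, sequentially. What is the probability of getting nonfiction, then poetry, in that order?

1/4

Each draw changes the counts, so multiply the conditional probabilities along the sequence:
P = 3/9 × 6/8 = 18/72 = 1/4.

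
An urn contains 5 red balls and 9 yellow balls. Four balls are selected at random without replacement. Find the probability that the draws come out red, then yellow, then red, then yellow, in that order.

60/1001

Multiply the probability of each draw given the previous ones:
P = 5/14 × 9/13 × 4/12 × 8/11 = 1440/24024 = 60/1001.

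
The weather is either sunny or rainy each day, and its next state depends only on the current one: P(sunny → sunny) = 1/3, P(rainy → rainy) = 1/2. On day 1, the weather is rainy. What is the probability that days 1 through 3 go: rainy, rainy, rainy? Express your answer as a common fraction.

1/4

Day 1 is given. For each transition, use the conditional probability from the current state:
P(rainy | rainy) = 1/2; P(rainy | rainy) = 1/2.
P = 1/2 × 1/2 = 1/4.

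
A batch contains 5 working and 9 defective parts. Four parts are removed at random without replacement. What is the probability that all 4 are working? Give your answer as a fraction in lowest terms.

P(all working) = 5/14 × 4/13 × 3/12 × 2/11 = 120/24024 = 5/1001.

5/1001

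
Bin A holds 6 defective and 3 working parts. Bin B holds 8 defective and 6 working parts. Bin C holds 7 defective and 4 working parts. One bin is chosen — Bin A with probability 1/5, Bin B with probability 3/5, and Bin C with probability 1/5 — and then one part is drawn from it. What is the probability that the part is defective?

From Bin A: P(defective) = 6/9.
From Bin B: P(defective) = 8/14.
From Bin C: P(defective) = 7/11.
Total probability = (1/5)(6/9) + (3/5)(8/14) + (1/5)(7/11) = 697/1155.

697/1155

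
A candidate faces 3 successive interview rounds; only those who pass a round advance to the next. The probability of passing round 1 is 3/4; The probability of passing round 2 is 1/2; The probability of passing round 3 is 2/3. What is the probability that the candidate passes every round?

1/4

Each stage is reached only if all earlier stages succeed, so
P = 3/4 × 1/2 × 2/3 = 6/24 = 1/4.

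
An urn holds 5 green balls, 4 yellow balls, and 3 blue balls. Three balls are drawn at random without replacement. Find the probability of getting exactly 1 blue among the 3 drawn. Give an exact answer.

One ordering (blue drawn first) has probability 3/12 × 9/11 × 8/10 = 216/1320 = 9/55.
There are C(3,1) = 3 such orderings, each equally likely, so P = 3 × 9/55 = 27/55.

27/55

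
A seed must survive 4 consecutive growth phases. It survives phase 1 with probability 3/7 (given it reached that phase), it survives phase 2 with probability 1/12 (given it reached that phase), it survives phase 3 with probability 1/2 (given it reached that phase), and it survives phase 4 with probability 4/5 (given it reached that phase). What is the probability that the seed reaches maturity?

1/70

Each stage is reached only if all earlier stages succeed, so
P = 3/7 × 1/12 × 1/2 × 4/5 = 12/840 = 1/70.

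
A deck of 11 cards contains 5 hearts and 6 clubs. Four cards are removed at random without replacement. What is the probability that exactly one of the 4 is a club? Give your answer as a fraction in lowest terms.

2/11

One ordering (a club drawn first) has probability 6/11 × 5/10 × 4/9 × 3/8 = 360/7920 = 1/22.
There are C(4,1) = 4 such orderings, each equally likely, so P = 4 × 1/22 = 2/11.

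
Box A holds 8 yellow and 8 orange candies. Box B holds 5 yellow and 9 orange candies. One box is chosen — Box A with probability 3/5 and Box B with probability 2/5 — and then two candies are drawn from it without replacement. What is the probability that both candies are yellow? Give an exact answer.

837/4550

From Box A: P(both yellow) = (8/16)(7/15) = 7/30.
From Box B: P(both yellow) = (5/14)(4/13) = 10/91.
Total probability = (3/5)(7/30) + (2/5)(10/91) = 837/4550.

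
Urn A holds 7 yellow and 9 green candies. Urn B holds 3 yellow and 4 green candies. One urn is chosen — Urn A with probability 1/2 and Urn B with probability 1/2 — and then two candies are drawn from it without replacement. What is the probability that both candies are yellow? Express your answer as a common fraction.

From Urn A: P(both yellow) = (7/16)(6/15) = 7/40.
From Urn B: P(both yellow) = (3/7)(2/6) = 1/7.
Total probability = (1/2)(7/40) + (1/2)(1/7) = 89/560.

89/560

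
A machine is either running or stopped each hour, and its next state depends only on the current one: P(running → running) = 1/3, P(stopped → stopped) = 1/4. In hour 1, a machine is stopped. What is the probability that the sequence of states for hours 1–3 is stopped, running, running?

1/4

Hour 1 is given. For each transition, use the conditional probability from the current state:
P(running | stopped) = 3/4; P(running | running) = 1/3.
P = 3/4 × 1/3 = 3/12 = 1/4.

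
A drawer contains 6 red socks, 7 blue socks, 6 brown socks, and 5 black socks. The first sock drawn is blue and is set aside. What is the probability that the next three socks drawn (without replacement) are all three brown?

With the first sock removed, 6 brown remain out of 23.
P = 6/23 × 5/22 × 4/21 = 120/10626 = 20/1771.

20/1771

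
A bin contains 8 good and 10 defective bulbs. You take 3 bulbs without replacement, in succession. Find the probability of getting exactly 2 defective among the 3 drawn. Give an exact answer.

15/34

One ordering (defective drawn first) has probability 10/18 × 9/17 × 8/16 = 720/4896 = 5/34.
There are C(3,2) = 3 such orderings, each equally likely, so P = 3 × 5/34 = 15/34.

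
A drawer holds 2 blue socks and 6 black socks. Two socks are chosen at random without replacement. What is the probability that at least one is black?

27/28

P(no black) = 2/8 × 1/7 = 2/56 = 1/28.
P(at least one) = 1 − 1/28 = 27/28.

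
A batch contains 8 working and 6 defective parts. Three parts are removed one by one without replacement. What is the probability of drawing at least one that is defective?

11/13

P(no defective) = 8/14 × 7/13 × 6/12 = 336/2184 = 2/13.
P(at least one) = 1 − 2/13 = 11/13.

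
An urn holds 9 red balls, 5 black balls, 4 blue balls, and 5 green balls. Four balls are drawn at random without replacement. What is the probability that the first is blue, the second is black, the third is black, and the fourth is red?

6/1771

Chain rule:
P = 4/23 × 5/22 × 4/21 × 9/20 = 720/212520 = 6/1771.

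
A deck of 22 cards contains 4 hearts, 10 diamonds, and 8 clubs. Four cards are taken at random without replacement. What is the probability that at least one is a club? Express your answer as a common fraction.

P(no clubs) = 14/22 × 13/21 × 12/20 × 11/19 = 24024/175560 = 13/95.
P(at least one) = 1 − 13/95 = 82/95.

82/95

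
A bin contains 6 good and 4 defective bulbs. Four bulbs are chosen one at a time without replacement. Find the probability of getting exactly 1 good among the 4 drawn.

4/35

One ordering (good drawn first) has probability 6/10 × 4/9 × 3/8 × 2/7 = 144/5040 = 1/35.
There are C(4,1) = 4 such orderings, each equally likely, so P = 4 × 1/35 = 4/35.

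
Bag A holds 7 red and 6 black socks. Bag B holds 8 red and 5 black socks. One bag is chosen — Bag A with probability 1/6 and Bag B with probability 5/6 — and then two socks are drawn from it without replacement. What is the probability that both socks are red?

From Bag A: P(both red) = (7/13)(6/12) = 7/26.
From Bag B: P(both red) = (8/13)(7/12) = 14/39.
Total probability = (1/6)(7/26) + (5/6)(14/39) = 161/468.

161/468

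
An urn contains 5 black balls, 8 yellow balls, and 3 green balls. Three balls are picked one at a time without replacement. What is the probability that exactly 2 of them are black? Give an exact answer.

11/56

One ordering (black drawn first) has probability 5/16 × 4/15 × 11/14 = 220/3360 = 11/168.
There are C(3,2) = 3 such orderings, each equally likely, so P = 3 × 11/168 = 11/56.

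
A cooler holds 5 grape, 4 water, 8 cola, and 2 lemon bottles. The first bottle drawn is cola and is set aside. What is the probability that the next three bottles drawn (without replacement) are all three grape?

5/408

After the first draw, 5 of the remaining 18 bottles are grape.
P = 5/18 × 4/17 × 3/16 = 60/4896 = 5/408.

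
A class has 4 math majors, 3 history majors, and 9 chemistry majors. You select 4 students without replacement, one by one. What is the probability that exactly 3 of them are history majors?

1/140

One ordering (history majors drawn first) has probability 3/16 × 2/15 × 1/14 × 13/13 = 78/43680 = 1/560.
There are C(4,3) = 4 such orderings, each equally likely, so P = 4 × 1/560 = 1/140.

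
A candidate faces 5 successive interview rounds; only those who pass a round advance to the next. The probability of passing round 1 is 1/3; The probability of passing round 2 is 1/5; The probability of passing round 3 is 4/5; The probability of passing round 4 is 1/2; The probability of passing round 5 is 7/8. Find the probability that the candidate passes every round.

7/300

The events are sequential, so multiply the conditional probabilities:
P = 1/3 × 1/5 × 4/5 × 1/2 × 7/8 = 28/1200 = 7/300.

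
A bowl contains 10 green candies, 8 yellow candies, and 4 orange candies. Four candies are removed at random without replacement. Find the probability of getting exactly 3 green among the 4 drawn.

288/1463

One ordering (green drawn first) has probability 10/22 × 9/21 × 8/20 × 12/19 = 8640/175560 = 72/1463.
There are C(4,3) = 4 such orderings, each equally likely, so P = 4 × 72/1463 = 288/1463.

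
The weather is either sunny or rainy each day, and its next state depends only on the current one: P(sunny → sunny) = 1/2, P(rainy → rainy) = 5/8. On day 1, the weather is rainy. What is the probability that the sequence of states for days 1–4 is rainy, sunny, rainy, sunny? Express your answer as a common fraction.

Day 1 is given. For each transition, use the conditional probability from the current state:
P(sunny | rainy) = 3/8; P(rainy | sunny) = 1/2; P(sunny | rainy) = 3/8.
P = 3/8 × 1/2 × 3/8 = 9/128.

9/128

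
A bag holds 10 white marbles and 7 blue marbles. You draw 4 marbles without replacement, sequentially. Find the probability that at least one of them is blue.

P(no blue) = 10/17 × 9/16 × 8/15 × 7/14 = 5040/57120 = 3/34.
P(at least one) = 1 − 3/34 = 31/34.

31/34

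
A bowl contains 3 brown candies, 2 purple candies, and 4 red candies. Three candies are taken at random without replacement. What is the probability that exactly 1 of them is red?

10/21

One ordering (red drawn first) has probability 4/9 × 5/8 × 4/7 = 80/504 = 10/63.
There are C(3,1) = 3 such orderings, each equally likely, so P = 3 × 10/63 = 10/21.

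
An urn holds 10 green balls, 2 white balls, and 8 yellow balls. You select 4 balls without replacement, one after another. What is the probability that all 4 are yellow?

14/969

P(all yellow) = 8/20 × 7/19 × 6/18 × 5/17 = 1680/116280 = 14/969.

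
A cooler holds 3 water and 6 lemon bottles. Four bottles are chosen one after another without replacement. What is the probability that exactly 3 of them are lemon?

10/21

One ordering (lemon drawn first) has probability 6/9 × 5/8 × 4/7 × 3/6 = 360/3024 = 5/42.
There are C(4,3) = 4 such orderings, each equally likely, so P = 4 × 5/42 = 10/21.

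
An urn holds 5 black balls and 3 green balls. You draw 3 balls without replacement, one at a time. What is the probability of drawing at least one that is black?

P(no black) = 3/8 × 2/7 × 1/6 = 6/336 = 1/56.
P(at least one) = 1 − 1/56 = 55/56.

55/56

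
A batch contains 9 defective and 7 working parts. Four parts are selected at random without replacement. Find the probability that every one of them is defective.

9/130

P(all defective) = 9/16 × 8/15 × 7/14 × 6/13 = 3024/43680 = 9/130.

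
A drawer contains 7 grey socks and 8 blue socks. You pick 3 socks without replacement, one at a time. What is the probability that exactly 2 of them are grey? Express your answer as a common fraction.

One ordering (grey drawn first) has probability 7/15 × 6/14 × 8/13 = 336/2730 = 8/65.
There are C(3,2) = 3 such orderings, each equally likely, so P = 3 × 8/65 = 24/65.

24/65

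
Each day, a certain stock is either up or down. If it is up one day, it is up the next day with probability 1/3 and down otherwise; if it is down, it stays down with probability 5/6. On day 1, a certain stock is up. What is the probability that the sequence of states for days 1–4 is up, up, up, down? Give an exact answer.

2/27

Day 1 is given. For each transition, use the conditional probability from the current state:
P(up | up) = 1/3; P(up | up) = 1/3; P(down | up) = 2/3.
P = 1/3 × 1/3 × 2/3 = 2/27.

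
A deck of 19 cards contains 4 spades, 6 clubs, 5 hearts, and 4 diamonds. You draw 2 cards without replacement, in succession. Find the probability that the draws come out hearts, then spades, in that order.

10/171

Chain rule:
P = 5/19 × 4/18 = 20/342 = 10/171.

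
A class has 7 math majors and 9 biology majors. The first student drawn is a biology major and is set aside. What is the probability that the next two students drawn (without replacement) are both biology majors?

After the first draw, 8 of the remaining 15 students are biology majors.
P = 8/15 × 7/14 = 56/210 = 4/15.

4/15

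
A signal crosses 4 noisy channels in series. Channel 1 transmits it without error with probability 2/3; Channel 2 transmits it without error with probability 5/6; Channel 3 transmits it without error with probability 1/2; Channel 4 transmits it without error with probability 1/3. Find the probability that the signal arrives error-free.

The events are sequential, so multiply the conditional probabilities:
P = 2/3 × 5/6 × 1/2 × 1/3 = 10/108 = 5/54.

5/54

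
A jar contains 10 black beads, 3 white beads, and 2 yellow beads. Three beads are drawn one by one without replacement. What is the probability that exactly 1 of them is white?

One ordering (white drawn first) has probability 3/15 × 12/14 × 11/13 = 396/2730 = 66/455.
There are C(3,1) = 3 such orderings, each equally likely, so P = 3 × 66/455 = 198/455.

198/455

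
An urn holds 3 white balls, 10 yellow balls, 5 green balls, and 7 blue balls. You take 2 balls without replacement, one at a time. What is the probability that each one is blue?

P(all blue) = 7/25 × 6/24 = 42/600 = 7/100.

7/100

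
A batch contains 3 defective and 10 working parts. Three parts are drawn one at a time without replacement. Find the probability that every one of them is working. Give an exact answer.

P(every draw is working) = 10/13 × 9/12 × 8/11 = 720/1716 = 60/143.

60/143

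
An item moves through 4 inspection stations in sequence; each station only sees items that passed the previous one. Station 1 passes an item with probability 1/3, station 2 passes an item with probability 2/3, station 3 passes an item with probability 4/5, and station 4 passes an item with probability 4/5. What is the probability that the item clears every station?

The events are sequential, so multiply the conditional probabilities:
P = 1/3 × 2/3 × 4/5 × 4/5 = 32/225.

32/225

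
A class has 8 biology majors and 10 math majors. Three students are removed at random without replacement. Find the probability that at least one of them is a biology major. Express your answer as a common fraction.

29/34

P(no biology majors) = 10/18 × 9/17 × 8/16 = 720/4896 = 5/34.
P(at least one) = 1 − 5/34 = 29/34.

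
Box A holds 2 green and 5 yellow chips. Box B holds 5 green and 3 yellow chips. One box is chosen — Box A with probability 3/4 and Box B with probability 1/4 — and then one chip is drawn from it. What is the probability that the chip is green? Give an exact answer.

83/224

From Box A: P(green) = 2/7.
From Box B: P(green) = 5/8.
Total probability = (3/4)(2/7) + (1/4)(5/8) = 83/224.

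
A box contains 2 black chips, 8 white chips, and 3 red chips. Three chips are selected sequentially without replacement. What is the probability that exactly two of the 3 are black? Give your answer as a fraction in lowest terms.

1/26

One ordering (black drawn first) has probability 2/13 × 1/12 × 11/11 = 22/1716 = 1/78.
There are C(3,2) = 3 such orderings, each equally likely, so P = 3 × 1/78 = 1/26.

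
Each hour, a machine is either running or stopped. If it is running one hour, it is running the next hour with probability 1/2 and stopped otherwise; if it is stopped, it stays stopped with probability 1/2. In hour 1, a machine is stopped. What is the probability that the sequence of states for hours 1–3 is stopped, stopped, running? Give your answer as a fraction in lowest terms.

1/4

Hour 1 is given. For each transition, use the conditional probability from the current state:
P(stopped | stopped) = 1/2; P(running | stopped) = 1/2.
P = 1/2 × 1/2 = 1/4.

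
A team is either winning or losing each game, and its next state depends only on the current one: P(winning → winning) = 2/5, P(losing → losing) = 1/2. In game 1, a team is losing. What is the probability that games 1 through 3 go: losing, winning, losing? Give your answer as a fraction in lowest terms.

3/10

Game 1 is given. For each transition, use the conditional probability from the current state:
P(winning | losing) = 1/2; P(losing | winning) = 3/5.
P = 1/2 × 3/5 = 3/10.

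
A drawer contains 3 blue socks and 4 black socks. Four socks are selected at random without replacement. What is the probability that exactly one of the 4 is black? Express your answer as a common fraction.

One ordering (black drawn first) has probability 4/7 × 3/6 × 2/5 × 1/4 = 24/840 = 1/35.
There are C(4,1) = 4 such orderings, each equally likely, so P = 4 × 1/35 = 4/35.

4/35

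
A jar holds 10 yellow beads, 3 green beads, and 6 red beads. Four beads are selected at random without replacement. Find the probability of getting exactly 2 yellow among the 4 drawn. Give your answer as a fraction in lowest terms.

One ordering (yellow drawn first) has probability 10/19 × 9/18 × 9/17 × 8/16 = 6480/93024 = 45/646.
There are C(4,2) = 6 such orderings, each equally likely, so P = 6 × 45/646 = 135/323.

135/323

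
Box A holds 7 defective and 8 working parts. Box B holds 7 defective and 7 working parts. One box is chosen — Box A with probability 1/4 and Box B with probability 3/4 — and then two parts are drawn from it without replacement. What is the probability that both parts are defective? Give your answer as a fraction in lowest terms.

From Box A: P(both defective) = (7/15)(6/14) = 1/5.
From Box B: P(both defective) = (7/14)(6/13) = 3/13.
Total probability = (1/4)(1/5) + (3/4)(3/13) = 29/130.

29/130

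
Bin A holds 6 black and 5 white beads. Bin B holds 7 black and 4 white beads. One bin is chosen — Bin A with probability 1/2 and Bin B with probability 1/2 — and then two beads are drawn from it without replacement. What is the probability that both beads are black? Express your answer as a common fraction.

18/55

From Bin A: P(both black) = (6/11)(5/10) = 3/11.
From Bin B: P(both black) = (7/11)(6/10) = 21/55.
Total probability = (1/2)(3/11) + (1/2)(21/55) = 18/55.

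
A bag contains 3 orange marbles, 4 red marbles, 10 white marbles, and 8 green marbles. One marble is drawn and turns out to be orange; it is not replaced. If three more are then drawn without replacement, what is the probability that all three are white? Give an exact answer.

After the first draw, 10 of the remaining 24 marbles are white.
P = 10/24 × 9/23 × 8/22 = 720/12144 = 15/253.

15/253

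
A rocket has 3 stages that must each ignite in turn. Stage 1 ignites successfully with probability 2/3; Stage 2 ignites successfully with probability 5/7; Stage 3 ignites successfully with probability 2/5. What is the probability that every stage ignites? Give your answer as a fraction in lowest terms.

4/21

Each stage is reached only if all earlier stages succeed, so
P = 2/3 × 5/7 × 2/5 = 20/105 = 4/21.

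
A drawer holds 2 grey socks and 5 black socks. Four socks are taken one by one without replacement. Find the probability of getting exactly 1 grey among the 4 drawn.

4/7

One ordering (grey drawn first) has probability 2/7 × 5/6 × 4/5 × 3/4 = 120/840 = 1/7.
There are C(4,1) = 4 such orderings, each equally likely, so P = 4 × 1/7 = 4/7.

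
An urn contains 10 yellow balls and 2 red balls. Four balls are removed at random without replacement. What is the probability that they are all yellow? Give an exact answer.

P = 10/12 × 9/11 × 8/10 × 7/9 = 5040/11880 = 14/33.

14/33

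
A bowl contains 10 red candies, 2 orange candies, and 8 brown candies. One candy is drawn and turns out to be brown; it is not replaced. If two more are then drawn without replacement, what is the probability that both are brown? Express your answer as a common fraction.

After the first draw, 7 of the remaining 19 candies are brown.
P = 7/19 × 6/18 = 42/342 = 7/57.

7/57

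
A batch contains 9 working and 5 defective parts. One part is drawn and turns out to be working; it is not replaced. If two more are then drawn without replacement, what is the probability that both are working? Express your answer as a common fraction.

After the first draw, 8 of the remaining 13 parts are working.
P = 8/13 × 7/12 = 56/156 = 14/39.

14/39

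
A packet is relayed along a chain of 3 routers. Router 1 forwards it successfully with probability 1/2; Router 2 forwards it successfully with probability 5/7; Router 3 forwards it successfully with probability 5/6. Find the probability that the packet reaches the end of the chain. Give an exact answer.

Multiplying along the chain,
P = 1/2 × 5/7 × 5/6 = 25/84.

25/84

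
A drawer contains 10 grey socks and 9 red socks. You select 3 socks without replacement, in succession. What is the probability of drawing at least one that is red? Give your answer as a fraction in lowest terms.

283/323

P(no red) = 10/19 × 9/18 × 8/17 = 720/5814 = 40/323.
P(at least one) = 1 − 40/323 = 283/323.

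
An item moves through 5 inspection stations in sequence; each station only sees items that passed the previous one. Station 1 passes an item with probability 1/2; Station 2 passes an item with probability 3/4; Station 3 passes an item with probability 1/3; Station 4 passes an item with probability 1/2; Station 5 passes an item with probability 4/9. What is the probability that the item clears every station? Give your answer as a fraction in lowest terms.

Each stage is reached only if all earlier stages succeed, so
P = 1/2 × 3/4 × 1/3 × 1/2 × 4/9 = 12/432 = 1/36.

1/36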